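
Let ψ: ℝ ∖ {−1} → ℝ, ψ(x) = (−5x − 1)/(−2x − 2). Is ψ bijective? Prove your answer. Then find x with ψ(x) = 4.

-7/3

If ψ(x) = 5/2, cross-multiplying gives −2(−5x − 1) = −5(−2x − 2), which simplifies to 2 = 10 — false.  So 5/2 has no preimage and ψ is not surjective.
Thus ψ is not bijective.
Solving ψ(x) = 4: cross-multiplying gives −5x − 1 = 4(−2x − 2), which rearranges to 3x = −7, so x = −7/3.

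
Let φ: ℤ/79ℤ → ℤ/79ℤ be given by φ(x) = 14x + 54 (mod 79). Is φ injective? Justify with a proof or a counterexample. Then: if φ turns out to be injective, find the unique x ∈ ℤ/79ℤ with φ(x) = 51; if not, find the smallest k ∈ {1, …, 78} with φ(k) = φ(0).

If φ(x_1) = φ(x_2), then 14x_1 ≡ 14x_2 (mod 79). Because gcd(14, 79) = 1, we may cancel 14 to get x_1 ≡ x_2 (mod 79).
Hence φ is injective.
We now compute 14⁻¹ mod 79 explicitly. Euclid's algorithm: 79 = 5·14 + 9, 14 = 1·9 + 5, 9 = 1·5 + 4, 5 = 1·4 + 1; back-substituting gives 1 = 17·14 − 3·79, so 14⁻¹ ≡ 17 (mod 79).
Since φ is injective, we compute φ⁻¹(51): solve 14x + 54 ≡ 51 (mod 79), i.e. 14x ≡ 76 (mod 79).
Multiplying by 14⁻¹ = 17 gives x ≡ 17·76 = 1292 = 16·79 + 28 ≡ 28 (mod 79).
Check: φ(28) = 14·28 + 54 = 446 = 5·79 + 51 ≡ 51 (mod 79).

28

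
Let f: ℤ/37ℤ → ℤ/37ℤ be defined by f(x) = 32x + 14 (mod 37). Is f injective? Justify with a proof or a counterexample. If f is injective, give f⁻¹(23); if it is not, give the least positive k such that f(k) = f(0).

If f(s) = f(t), then 32s ≡ 32t (mod 37). Because gcd(32, 37) = 1, we may cancel 32 to get s ≡ t (mod 37).
So f is injective.
We now compute 32⁻¹ mod 37 explicitly. Euclid's algorithm: 37 = 1·32 + 5, 32 = 6·5 + 2, 5 = 2·2 + 1; back-substituting gives 1 = 22·32 − 19·37, so 32⁻¹ ≡ 22 (mod 37).
Since f is injective, we compute f⁻¹(23): solve 32x + 14 ≡ 23 (mod 37), i.e. 32x ≡ 9 (mod 37).
Multiplying by 32⁻¹ = 22 gives x ≡ 22·9 = 198 = 5·37 + 13 ≡ 13 (mod 37).
Check: f(13) = 32·13 + 14 = 430 = 11·37 + 23 ≡ 23 (mod 37).

13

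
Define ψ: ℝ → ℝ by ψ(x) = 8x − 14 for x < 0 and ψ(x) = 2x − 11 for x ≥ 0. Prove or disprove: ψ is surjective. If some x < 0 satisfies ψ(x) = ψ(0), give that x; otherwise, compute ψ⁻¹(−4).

7/2

Both pieces are strictly increasing (slopes 8 and 2), so each is injective on its own interval.
The left piece maps (−∞, 0) onto (−∞, −14); the right piece maps [0, ∞) onto [−11, ∞).
The union (−∞, −14) ∪ [−11, ∞) omits the interval between −14 and −11; in particular −14 has no preimage. So ψ is not surjective.
Because the two images are disjoint, no x < 0 has ψ(x) = ψ(0), so we compute ψ⁻¹(−4): −4 lies in [−11, ∞), so solve 2x − 11 = −4: x = (−4 + 11)/2 = 7/2.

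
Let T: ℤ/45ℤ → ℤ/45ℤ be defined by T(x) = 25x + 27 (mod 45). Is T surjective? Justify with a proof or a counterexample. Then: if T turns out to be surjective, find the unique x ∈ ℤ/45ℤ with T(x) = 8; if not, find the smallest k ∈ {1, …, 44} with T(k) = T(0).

Since gcd(25, 45) = 5, we have 25x ≡ 0 (mod 5) for all x, so T(x) ≡ 2 (mod 5).
But 0 ≢ 2 (mod 5), so 0 ∈ ℤ/45ℤ has no preimage. Therefore T is not surjective.
Since T is not surjective, we find the least positive k with T(k) = T(0): this means 25k ≡ 0 (mod 45), i.e. 45 ∣ 25k. Since gcd(25, 45) = 5, dividing through by 5 this holds exactly when 9 ∣ 5k, and as gcd(5, 9) = 1, exactly when 9 ∣ k.
The smallest positive such k is 9.

9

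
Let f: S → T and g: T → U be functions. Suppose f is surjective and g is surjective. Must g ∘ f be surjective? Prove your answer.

Let c ∈ U. Since g is surjective, there is b ∈ T with g(b) = c. Since f is surjective, there is a ∈ S with f(a) = b.
Then (g ∘ f)(a) = g(b) = c. So g ∘ f is surjective.

surjective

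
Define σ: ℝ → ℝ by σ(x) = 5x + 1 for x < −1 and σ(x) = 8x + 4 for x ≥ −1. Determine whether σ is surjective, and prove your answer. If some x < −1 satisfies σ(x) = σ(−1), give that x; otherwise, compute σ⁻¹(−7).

-8/5

Both pieces are strictly increasing (slopes 5 and 8), so each is injective on its own interval.
The left piece maps (−∞, −1) onto (−∞, −4); the right piece maps [−1, ∞) onto [−4, ∞).
These images together cover ℝ, so σ is surjective.
Because the two images are disjoint, no x < −1 has σ(x) = σ(−1), so we compute σ⁻¹(−7): −7 lies in (−∞, −4), so solve 5x + 1 = −7: x = (−7 − 1)/5 = −8/5.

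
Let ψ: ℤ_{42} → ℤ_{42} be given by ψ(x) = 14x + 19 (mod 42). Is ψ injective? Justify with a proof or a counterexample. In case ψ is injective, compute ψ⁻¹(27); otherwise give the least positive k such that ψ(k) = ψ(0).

3

Recall that ψ is injective if ψ(u) = ψ(v) implies u = v.
We have gcd(14, 42) = 14 > 1. Taking u = 0 and v = 3: ψ(0) = 19 and ψ(3) = 14·3 + 19 = 61 ≡ 19 (mod 42).
So ψ(0) = ψ(3) while 0 ≠ 3, so ψ is not injective.
Since ψ is not injective, we find the least positive k with ψ(k) = ψ(0): this means 14k ≡ 0 (mod 42), i.e. 42 ∣ 14k. Since gcd(14, 42) = 14, dividing through by 14 this holds exactly when 3 ∣ k.
The smallest positive such k is 3.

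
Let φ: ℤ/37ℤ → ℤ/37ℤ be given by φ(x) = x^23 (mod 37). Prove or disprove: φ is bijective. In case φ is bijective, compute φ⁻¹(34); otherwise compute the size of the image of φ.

9

Since 37 is prime, the nonzero elements of ℤ/37ℤ form a cyclic group of order 36.
As gcd(23, 36) = 1, raising to the 23rd power is a bijection on this group: if a^23 ≡ b^23 then (ab^{−1})^23 = 1, and the only element of order dividing gcd(23, 36) = 1 is 1, so a = b.
With φ(0) = 0 this makes φ injective on all of ℤ/37ℤ, hence bijective (finite equal-size domain and codomain). In particular φ is bijective.
Since φ is bijective, we find the preimage of 34. The inverse of x ↦ x^23 on (ℤ/37ℤ)^× is x ↦ x^11, because 23·11 = 253 = 7·36 + 1 ≡ 1 (mod 36) and x^{36} = 1 for x ≠ 0 (Fermat). So φ⁻¹(34) = 34^11 mod 37.
Repeated squaring mod 37: 34^1 ≡ 34, 34^2 ≡ 34² = 1156 ≡ 9, 34^4 ≡ 9² = 81 ≡ 7, 34^8 ≡ 7² = 49 ≡ 12. Since 11 = 8 + 2 + 1, 34^11 ≡ 12·9·34: 12·9 = 108 ≡ 34, then 34·34 = 1156 ≡ 9. So 34^11 ≡ 9 (mod 37).
Hence φ⁻¹(34) = 9.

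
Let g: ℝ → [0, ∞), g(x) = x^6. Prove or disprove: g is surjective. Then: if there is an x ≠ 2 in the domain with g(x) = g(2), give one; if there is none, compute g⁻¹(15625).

-2

For any y ∈ [0, ∞), x = y^{1/6} ∈ ℝ satisfies x^6 = y, so g is surjective.
For the follow-up, such an x exists: taking x = −2 ∈ ℝ gives g(−2) = 64 = g(2) with −2 ≠ 2.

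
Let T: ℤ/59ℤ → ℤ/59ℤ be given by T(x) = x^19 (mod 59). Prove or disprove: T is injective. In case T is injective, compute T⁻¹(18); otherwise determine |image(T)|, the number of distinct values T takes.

Since 59 is prime, the nonzero elements of ℤ/59ℤ form a cyclic group of order 58.
As gcd(19, 58) = 1, raising to the 19th power is a bijection on this group: if x_1^19 ≡ x_2^19 then (x_1x_2^{−1})^19 = 1, and the only element of order dividing gcd(19, 58) = 1 is 1, so x_1 = x_2.
With T(0) = 0 this makes T injective on all of ℤ/59ℤ, hence bijective (finite equal-size domain and codomain). In particular T is injective.
Since T is injective, we find the preimage of 18. The inverse of x ↦ x^19 on (ℤ/59ℤ)^× is x ↦ x^55, because 19·55 = 1045 = 18·58 + 1 ≡ 1 (mod 58) and x^{58} = 1 for x ≠ 0 (Fermat). So T⁻¹(18) = 18^55 mod 59.
Repeated squaring mod 59: 18^1 ≡ 18, 18^2 ≡ 18² = 324 ≡ 29, 18^4 ≡ 29² = 841 ≡ 15, 18^8 ≡ 15² = 225 ≡ 48, 18^16 ≡ 48² = 2304 ≡ 3, 18^32 ≡ 3² = 9. Since 55 = 32 + 16 + 4 + 2 + 1, 18^55 ≡ 9·3·15·29·18: 9·3 = 27, then 27·15 = 405 ≡ 51, then 51·29 = 1479 ≡ 4, then 4·18 = 72 ≡ 13. So 18^55 ≡ 13 (mod 59).
Hence T⁻¹(18) = 13.

13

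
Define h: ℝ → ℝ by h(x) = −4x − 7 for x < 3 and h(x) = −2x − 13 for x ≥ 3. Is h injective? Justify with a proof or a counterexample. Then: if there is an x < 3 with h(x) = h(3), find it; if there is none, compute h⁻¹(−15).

2

Both pieces are strictly decreasing (slopes −4 and −2), so each is injective on its own interval.
The left piece maps (−∞, 3) onto (−19, ∞); the right piece maps [3, ∞) onto (−∞, −19].
These images are disjoint, so no value is attained by both pieces. So h is injective.
Because the two images are disjoint, no x < 3 has h(x) = h(3), so we compute h⁻¹(−15): −15 lies in (−19, ∞), so solve −4x − 7 = −15: x = (−15 + 7)/(−4) = 2.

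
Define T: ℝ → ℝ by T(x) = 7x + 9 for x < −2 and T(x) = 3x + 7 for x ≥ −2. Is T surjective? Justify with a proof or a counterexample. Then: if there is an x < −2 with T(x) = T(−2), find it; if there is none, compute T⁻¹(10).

1

Both pieces are strictly increasing (slopes 7 and 3), so each is injective on its own interval.
The left piece maps (−∞, −2) onto (−∞, −5); the right piece maps [−2, ∞) onto [1, ∞).
The union (−∞, −5) ∪ [1, ∞) omits the interval between −5 and 1; in particular −5 has no preimage. So T is not surjective.
Because the two images are disjoint, no x < −2 has T(x) = T(−2), so we compute T⁻¹(10): 10 lies in [1, ∞), so solve 3x + 7 = 10: x = (10 − 7)/3 = 1.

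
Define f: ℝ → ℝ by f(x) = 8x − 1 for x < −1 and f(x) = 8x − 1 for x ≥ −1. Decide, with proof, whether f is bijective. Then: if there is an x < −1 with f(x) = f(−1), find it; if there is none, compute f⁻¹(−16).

-15/8

Both pieces are strictly increasing (slopes 8 and 8), so each is injective on its own interval.
The left piece maps (−∞, −1) onto (−∞, −9); the right piece maps [−1, ∞) onto [−9, ∞).
Since −9 = −9, the images partition ℝ: f is injective and surjective, hence bijective.
Because the two images are disjoint, no x < −1 has f(x) = f(−1), so we compute f⁻¹(−16): −16 lies in (−∞, −9), so solve 8x − 1 = −16: x = (−16 + 1)/8 = −15/8.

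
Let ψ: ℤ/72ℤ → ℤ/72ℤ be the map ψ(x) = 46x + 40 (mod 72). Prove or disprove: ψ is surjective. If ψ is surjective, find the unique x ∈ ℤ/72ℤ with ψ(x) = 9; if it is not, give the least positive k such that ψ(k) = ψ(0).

36

Recall that ψ is surjective if every y in the codomain equals ψ(x) for some x in the domain.
Since gcd(46, 72) = 2, we have 46x ≡ 0 (mod 2) for all x, so ψ(x) ≡ 0 (mod 2).
But 1 ≢ 0 (mod 2), so 1 ∈ ℤ/72ℤ has no preimage. Hence ψ is not surjective.
Since ψ is not surjective, we find the least positive k with ψ(k) = ψ(0): this means 46k ≡ 0 (mod 72), i.e. 72 ∣ 46k. Since gcd(46, 72) = 2, dividing through by 2 this holds exactly when 36 ∣ 23k, and as gcd(23, 36) = 1, exactly when 36 ∣ k.
The smallest positive such k is 36.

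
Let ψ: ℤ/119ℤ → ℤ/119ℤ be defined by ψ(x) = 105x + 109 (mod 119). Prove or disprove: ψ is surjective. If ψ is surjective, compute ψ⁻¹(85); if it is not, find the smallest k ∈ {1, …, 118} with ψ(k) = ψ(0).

17

Since gcd(105, 119) = 7, we have 105x ≡ 0 (mod 7) for all x, so ψ(x) ≡ 4 (mod 7).
But 0 ≢ 4 (mod 7), so 0 ∈ ℤ/119ℤ has no preimage. Thus ψ is not surjective.
Since ψ is not surjective, we find the least positive k with ψ(k) = ψ(0): this means 105k ≡ 0 (mod 119), i.e. 119 ∣ 105k. Since gcd(105, 119) = 7, dividing through by 7 this holds exactly when 17 ∣ 15k, and as gcd(15, 17) = 1, exactly when 17 ∣ k.
The smallest positive such k is 17.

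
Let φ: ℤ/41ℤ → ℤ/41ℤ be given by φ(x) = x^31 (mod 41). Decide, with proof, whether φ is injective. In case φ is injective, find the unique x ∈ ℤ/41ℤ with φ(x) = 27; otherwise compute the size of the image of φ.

38

Since 41 is prime, the nonzero elements of ℤ/41ℤ form a cyclic group of order 40.
As gcd(31, 40) = 1, raising to the 31st power is a bijection on this group: if x_1^31 ≡ x_2^31 then (x_1x_2^{−1})^31 = 1, and the only element of order dividing gcd(31, 40) = 1 is 1, so x_1 = x_2.
With φ(0) = 0 this makes φ injective on all of ℤ/41ℤ, hence bijective (finite equal-size domain and codomain). In particular φ is injective.
Since φ is injective, we find the preimage of 27. The inverse of x ↦ x^31 on (ℤ/41ℤ)^× is x ↦ x^31, because 31·31 = 961 = 24·40 + 1 ≡ 1 (mod 40) and x^{40} = 1 for x ≠ 0 (Fermat). So φ⁻¹(27) = 27^31 mod 41.
Repeated squaring mod 41: 27^1 ≡ 27, 27^2 ≡ 27² = 729 ≡ 32, 27^4 ≡ 32² = 1024 ≡ 40, 27^8 ≡ 40² = 1600 ≡ 1, 27^16 ≡ 1² = 1. Since 31 = 16 + 8 + 4 + 2 + 1, 27^31 ≡ 1·1·40·32·27: 1·1 = 1, then 1·40 = 40, then 40·32 = 1280 ≡ 9, then 9·27 = 243 ≡ 38. So 27^31 ≡ 38 (mod 41).
Hence φ⁻¹(27) = 38.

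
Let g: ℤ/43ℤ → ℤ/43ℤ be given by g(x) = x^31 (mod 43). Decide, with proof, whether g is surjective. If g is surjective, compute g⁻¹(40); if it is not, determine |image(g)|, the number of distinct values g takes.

24

Since 43 is prime, the nonzero elements of ℤ/43ℤ form a cyclic group of order 42.
As gcd(31, 42) = 1, raising to the 31st power is a bijection on this group: if x_1^31 ≡ x_2^31 then (x_1x_2^{−1})^31 = 1, and the only element of order dividing gcd(31, 42) = 1 is 1, so x_1 = x_2.
With g(0) = 0 this makes g injective on all of ℤ/43ℤ, hence bijective (finite equal-size domain and codomain). In particular g is surjective.
Since g is surjective, we find the preimage of 40. The inverse of x ↦ x^31 on (ℤ/43ℤ)^× is x ↦ x^19, because 31·19 = 589 = 14·42 + 1 ≡ 1 (mod 42) and x^{42} = 1 for x ≠ 0 (Fermat). So g⁻¹(40) = 40^19 mod 43.
Repeated squaring mod 43: 40^1 ≡ 40, 40^2 ≡ 40² = 1600 ≡ 9, 40^4 ≡ 9² = 81 ≡ 38, 40^8 ≡ 38² = 1444 ≡ 25, 40^16 ≡ 25² = 625 ≡ 23. Since 19 = 16 + 2 + 1, 40^19 ≡ 23·9·40: 23·9 = 207 ≡ 35, then 35·40 = 1400 ≡ 24. So 40^19 ≡ 24 (mod 43).
Hence g⁻¹(40) = 24.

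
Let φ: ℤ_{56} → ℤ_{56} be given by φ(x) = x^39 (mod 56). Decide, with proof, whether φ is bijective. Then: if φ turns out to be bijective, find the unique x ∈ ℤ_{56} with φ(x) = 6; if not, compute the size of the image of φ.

φ(2): Repeated squaring mod 56: 2^1 ≡ 2, 2^2 ≡ 2² = 4, 2^4 ≡ 4² = 16, 2^8 ≡ 16² = 256 ≡ 32, 2^16 ≡ 32² = 1024 ≡ 16, 2^32 ≡ 16² = 256 ≡ 32. Since 39 = 32 + 4 + 2 + 1, 2^39 ≡ 32·16·4·2: 32·16 = 512 ≡ 8, then 8·4 = 32, then 32·2 = 64 ≡ 8. So 2^39 ≡ 8 (mod 56).
φ(4): Repeated squaring mod 56: 4^1 ≡ 4, 4^2 ≡ 4² = 16, 4^4 ≡ 16² = 256 ≡ 32, 4^8 ≡ 32² = 1024 ≡ 16, 4^16 ≡ 16² = 256 ≡ 32, 4^32 ≡ 32² = 1024 ≡ 16. Since 39 = 32 + 4 + 2 + 1, 4^39 ≡ 16·32·16·4: 16·32 = 512 ≡ 8, then 8·16 = 128 ≡ 16, then 16·4 = 64 ≡ 8. So 4^39 ≡ 8 (mod 56).
So φ(2) = φ(4) = 8 while 2 ≠ 4, so φ is not injective, hence not bijective.
Since φ is not bijective, we determine |image(φ)|. Computing x^39 mod 56 for each x (by repeated squaring, reducing mod 56 at every step), the values φ(0), φ(1), …, φ(55) are: 0, 1, 8, 27, 8, 13, 48, 7, 8, 1, 48, 43, 48, 13, 0, 15, 8, 41, 8, 27, 48, 21, 8, 15, 48, 1, 48, 27, 0, 29, 8, 55, 8, 41, 48, 35, 8, 29, 48, 15, 48, 41, 0, 43, 8, 13, 8, 55, 48, 49, 8, 43, 48, 29, 48, 55.
The distinct values are {0, 1, 7, 8, 13, 15, 21, 27, 29, 35, 41, 43, 48, 49, 55}; there are 15 of them.

15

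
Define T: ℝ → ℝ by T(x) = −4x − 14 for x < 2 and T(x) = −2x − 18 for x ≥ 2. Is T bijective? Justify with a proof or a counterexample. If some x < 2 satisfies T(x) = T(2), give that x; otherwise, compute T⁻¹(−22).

2

Both pieces are strictly decreasing (slopes −4 and −2), so each is injective on its own interval.
The left piece maps (−∞, 2) onto (−22, ∞); the right piece maps [2, ∞) onto (−∞, −22].
Since −22 = −22, the images partition ℝ: T is injective and surjective, hence bijective.
Because the two images are disjoint, no x < 2 has T(x) = T(2), so we compute T⁻¹(−22): −22 lies in (−∞, −22], so solve −2x − 18 = −22: x = (−22 + 18)/(−2) = 2.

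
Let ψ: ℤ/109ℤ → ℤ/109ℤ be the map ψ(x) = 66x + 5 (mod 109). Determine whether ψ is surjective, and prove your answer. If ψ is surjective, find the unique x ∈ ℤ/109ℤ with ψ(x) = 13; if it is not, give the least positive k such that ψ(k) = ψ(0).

Since gcd(66, 109) = 1, 66 is invertible modulo 109. Euclid's algorithm: 109 = 1·66 + 43, 66 = 1·43 + 23, 43 = 1·23 + 20, 23 = 1·20 + 3, 20 = 6·3 + 2, 3 = 1·2 + 1; back-substituting gives 1 = 38·66 − 23·109, so 66⁻¹ ≡ 38 (mod 109).
For any y ∈ ℤ/109ℤ, x = 38(y − 5) mod 109 satisfies ψ(x) = 66·38(y − 5) + 5 ≡ y (since 66·38 ≡ 1 mod 109). So every y has a preimage.
Thus ψ is surjective.
Since ψ is surjective, we compute ψ⁻¹(13): solve 66x + 5 ≡ 13 (mod 109), i.e. 66x ≡ 8 (mod 109).
Multiplying by 66⁻¹ = 38 gives x ≡ 38·8 = 304 = 2·109 + 86 ≡ 86 (mod 109).
Check: ψ(86) = 66·86 + 5 = 5681 = 52·109 + 13 ≡ 13 (mod 109).

86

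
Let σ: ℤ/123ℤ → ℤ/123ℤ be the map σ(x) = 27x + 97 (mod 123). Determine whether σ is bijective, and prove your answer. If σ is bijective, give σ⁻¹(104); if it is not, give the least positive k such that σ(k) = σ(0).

Recall that σ is injective when σ(a) = σ(b) forces a = b.
We have gcd(27, 123) = 3 > 1. Taking a = 0 and b = 41: σ(0) = 97 and σ(41) = 27·41 + 97 = 1204 ≡ 97 (mod 123).
So σ(0) = σ(41) while 0 ≠ 41, hence σ is not injective, hence not bijective.
Since σ is not bijective, we find the least positive k with σ(k) = σ(0): this means 27k ≡ 0 (mod 123), i.e. 123 ∣ 27k. Since gcd(27, 123) = 3, dividing through by 3 this holds exactly when 41 ∣ 9k, and as gcd(9, 41) = 1, exactly when 41 ∣ k.
The smallest positive such k is 41.

41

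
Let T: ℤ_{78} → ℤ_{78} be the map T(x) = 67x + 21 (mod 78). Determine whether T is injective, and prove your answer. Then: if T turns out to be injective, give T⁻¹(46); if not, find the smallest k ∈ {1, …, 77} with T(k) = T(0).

Suppose T(s) = T(t) in ℤ_{78}. Then 67s + 21 ≡ 67t + 21 (mod 78), hence 67(s − t) ≡ 0 (mod 78).
Since gcd(67, 78) = 1, 67 is invertible modulo 78, hence s − t ≡ 0 (mod 78), i.e. s = t.
Therefore T is injective.
We now compute 67⁻¹ mod 78 explicitly. Euclid's algorithm: 78 = 1·67 + 11, 67 = 6·11 + 1; back-substituting gives 1 = 7·67 − 6·78, so 67⁻¹ ≡ 7 (mod 78).
Since T is injective, we find T⁻¹(46): we need 67x ≡ 46 − 21 ≡ 25 (mod 78). Using 67⁻¹ = 7: x ≡ 7·25 = 175 = 2·78 + 19, so x = 19.
Check: T(19) = 67·19 + 21 = 1294 = 16·78 + 46 ≡ 46 (mod 78).

19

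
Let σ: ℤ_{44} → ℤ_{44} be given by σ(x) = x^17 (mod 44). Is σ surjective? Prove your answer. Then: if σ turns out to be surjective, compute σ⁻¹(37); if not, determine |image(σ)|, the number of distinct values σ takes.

33

σ(0) = 0^17 = 0.
σ(22): Repeated squaring mod 44: 22^1 ≡ 22, 22^2 ≡ 22² = 484 ≡ 0, 22^4 ≡ 0² = 0, 22^8 ≡ 0² = 0, 22^16 ≡ 0² = 0. Since 17 = 16 + 1, 22^17 ≡ 0·22: 0·22 = 0. So 22^17 ≡ 0 (mod 44).
So σ(0) = σ(22) = 0 while 0 ≠ 22, therefore σ is not injective.
A non-injective map from the 44-element set ℤ_{44} to itself takes at most 43 distinct values, so it cannot be surjective. So σ is not surjective.
Since σ is not surjective, we determine |image(σ)|. Computing x^17 mod 44 for each x (by repeated squaring, reducing mod 44 at every step), the values σ(0), σ(1), …, σ(43) are: 0, 1, 40, 31, 16, 25, 8, 39, 24, 37, 32, 11, 12, 29, 20, 27, 36, 41, 28, 35, 4, 21, 0, 23, 40, 9, 16, 3, 8, 17, 24, 15, 32, 33, 12, 7, 20, 5, 36, 19, 28, 13, 4, 43.
The distinct values are {0, 1, 3, 4, 5, 7, 8, 9, 11, 12, 13, 15, 16, 17, 19, 20, 21, 23, 24, 25, 27, 28, 29, 31, 32, 33, 35, 36, 37, 39, 40, 41, 43}; there are 33 of them.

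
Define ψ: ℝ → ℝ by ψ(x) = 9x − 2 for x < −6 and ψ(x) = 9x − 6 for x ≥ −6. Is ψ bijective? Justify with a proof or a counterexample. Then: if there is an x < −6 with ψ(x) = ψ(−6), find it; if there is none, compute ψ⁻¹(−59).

-58/9

Both pieces are strictly increasing (slopes 9 and 9), so each is injective on its own interval.
The left piece maps (−∞, −6) onto (−∞, −56); the right piece maps [−6, ∞) onto [−60, ∞).
These images overlap. In particular ψ(−6) = −60 (right piece), and solving 9x − 2 = −60 on the left piece gives x = −58/9 < −6.
So ψ(−58/9) = ψ(−6) with −58/9 ≠ −6, and ψ is not injective, hence not bijective. This x = −58/9 is the requested value below −6.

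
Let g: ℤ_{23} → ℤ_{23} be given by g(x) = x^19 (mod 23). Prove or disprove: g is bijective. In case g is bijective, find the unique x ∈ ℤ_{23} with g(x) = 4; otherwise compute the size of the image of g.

Since 23 is prime, the nonzero elements of ℤ_{23} form a cyclic group of order 22.
As gcd(19, 22) = 1, raising to the 19th power is a bijection on this group: if x_1^19 ≡ x_2^19 then (x_1x_2^{−1})^19 = 1, and the only element of order dividing gcd(19, 22) = 1 is 1, so x_1 = x_2.
With g(0) = 0 this makes g injective on all of ℤ_{23}, hence bijective (finite equal-size domain and codomain). In particular g is bijective.
Since g is bijective, we find the preimage of 4. The inverse of x ↦ x^19 on (ℤ_{23})^× is x ↦ x^7, because 19·7 = 133 = 6·22 + 1 ≡ 1 (mod 22) and x^{22} = 1 for x ≠ 0 (Fermat). So g⁻¹(4) = 4^7 mod 23.
Repeated squaring mod 23: 4^1 ≡ 4, 4^2 ≡ 4² = 16, 4^4 ≡ 16² = 256 ≡ 3. Since 7 = 4 + 2 + 1, 4^7 ≡ 3·16·4: 3·16 = 48 ≡ 2, then 2·4 = 8. So 4^7 ≡ 8 (mod 23).
Hence g⁻¹(4) = 8.

8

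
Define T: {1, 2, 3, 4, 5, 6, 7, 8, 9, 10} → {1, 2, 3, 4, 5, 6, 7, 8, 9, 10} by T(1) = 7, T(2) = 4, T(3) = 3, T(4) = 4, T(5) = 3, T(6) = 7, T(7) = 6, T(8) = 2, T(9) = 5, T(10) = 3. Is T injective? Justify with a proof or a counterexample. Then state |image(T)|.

6

T(2) = 4 = T(4) with 2 ≠ 4, so T is not injective.
The image of T is {2, 3, 4, 5, 6, 7}, which has 6 elements.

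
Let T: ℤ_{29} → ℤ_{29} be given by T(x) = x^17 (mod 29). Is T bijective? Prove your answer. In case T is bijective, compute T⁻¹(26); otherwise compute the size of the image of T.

18

Since 29 is prime, the nonzero elements of ℤ_{29} form a cyclic group of order 28.
As gcd(17, 28) = 1, raising to the 17th power is a bijection on this group: if a^17 ≡ b^17 then (ab^{−1})^17 = 1, and the only element of order dividing gcd(17, 28) = 1 is 1, so a = b.
With T(0) = 0 this makes T injective on all of ℤ_{29}, hence bijective (finite equal-size domain and codomain). In particular T is bijective.
Since T is bijective, we find the preimage of 26. The inverse of x ↦ x^17 on (ℤ_{29})^× is x ↦ x^5, because 17·5 = 85 = 3·28 + 1 ≡ 1 (mod 28) and x^{28} = 1 for x ≠ 0 (Fermat). So T⁻¹(26) = 26^5 mod 29.
Repeated squaring mod 29: 26^1 ≡ 26, 26^2 ≡ 26² = 676 ≡ 9, 26^4 ≡ 9² = 81 ≡ 23. Since 5 = 4 + 1, 26^5 ≡ 23·26: 23·26 = 598 ≡ 18. So 26^5 ≡ 18 (mod 29).
Hence T⁻¹(26) = 18.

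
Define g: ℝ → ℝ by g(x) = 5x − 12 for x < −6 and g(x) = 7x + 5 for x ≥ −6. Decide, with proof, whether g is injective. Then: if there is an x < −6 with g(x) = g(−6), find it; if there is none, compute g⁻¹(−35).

Both pieces are strictly increasing (slopes 5 and 7), so each is injective on its own interval.
The left piece maps (−∞, −6) onto (−∞, −42); the right piece maps [−6, ∞) onto [−37, ∞).
These images are disjoint, so no value is attained by both pieces. So g is injective.
Because the two images are disjoint, no x < −6 has g(x) = g(−6), so we compute g⁻¹(−35): −35 lies in [−37, ∞), so solve 7x + 5 = −35: x = (−35 − 5)/7 = −40/7.

-40/7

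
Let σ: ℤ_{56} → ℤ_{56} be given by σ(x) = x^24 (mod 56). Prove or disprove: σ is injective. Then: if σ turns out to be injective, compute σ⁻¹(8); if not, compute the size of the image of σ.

σ(1) = 1^24 = 1.
σ(3): Repeated squaring mod 56: 3^1 ≡ 3, 3^2 ≡ 3² = 9, 3^4 ≡ 9² = 81 ≡ 25, 3^8 ≡ 25² = 625 ≡ 9, 3^16 ≡ 9² = 81 ≡ 25. Since 24 = 16 + 8, 3^24 ≡ 25·9: 25·9 = 225 ≡ 1. So 3^24 ≡ 1 (mod 56).
So σ(1) = σ(3) = 1 while 1 ≠ 3, therefore σ is not injective.
Since σ is not injective, we determine |image(σ)|. Computing x^24 mod 56 for each x (by repeated squaring, reducing mod 56 at every step), the values σ(0), σ(1), …, σ(55) are: 0, 1, 8, 1, 8, 1, 8, 49, 8, 1, 8, 1, 8, 1, 0, 1, 8, 1, 8, 1, 8, 49, 8, 1, 8, 1, 8, 1, 0, 1, 8, 1, 8, 1, 8, 49, 8, 1, 8, 1, 8, 1, 0, 1, 8, 1, 8, 1, 8, 49, 8, 1, 8, 1, 8, 1.
The distinct values are {0, 1, 8, 49}; there are 4 of them.

4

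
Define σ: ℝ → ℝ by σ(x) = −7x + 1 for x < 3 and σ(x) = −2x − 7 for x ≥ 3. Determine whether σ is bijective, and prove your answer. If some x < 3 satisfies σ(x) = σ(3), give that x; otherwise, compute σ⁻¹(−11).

2

Both pieces are strictly decreasing (slopes −7 and −2), so each is injective on its own interval.
The left piece maps (−∞, 3) onto (−20, ∞); the right piece maps [3, ∞) onto (−∞, −13].
These images overlap. In particular σ(3) = −13 (right piece), and solving −7x + 1 = −13 on the left piece gives x = 2 < 3.
So σ(2) = σ(3) with 2 ≠ 3, and σ is not injective, hence not bijective. This x = 2 is the requested value below 3.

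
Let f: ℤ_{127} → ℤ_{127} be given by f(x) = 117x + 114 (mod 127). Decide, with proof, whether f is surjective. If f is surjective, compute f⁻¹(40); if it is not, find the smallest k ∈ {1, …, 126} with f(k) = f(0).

109

By definition, surjectivity means every element of the codomain has a preimage under f.
Since gcd(117, 127) = 1, 117 is invertible modulo 127. Euclid's algorithm: 127 = 1·117 + 10, 117 = 11·10 + 7, 10 = 1·7 + 3, 7 = 2·3 + 1; back-substituting gives 1 = 38·117 − 35·127, so 117⁻¹ ≡ 38 (mod 127).
Then y ↦ 38(y − 114) is a two-sided inverse to f, so every y ∈ ℤ_{127} has a preimage.
So f is surjective.
Since f is surjective, we find f⁻¹(40): we need 117x ≡ 40 − 114 ≡ 53 (mod 127). Using 117⁻¹ = 38: x ≡ 38·53 = 2014 = 15·127 + 109, so x = 109.
Check: f(109) = 117·109 + 114 = 12867 = 101·127 + 40 ≡ 40 (mod 127).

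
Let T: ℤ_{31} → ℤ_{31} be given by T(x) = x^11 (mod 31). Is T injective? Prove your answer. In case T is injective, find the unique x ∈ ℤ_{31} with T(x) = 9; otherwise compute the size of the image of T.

14

Since 31 is prime, the nonzero elements of ℤ_{31} form a cyclic group of order 30.
As gcd(11, 30) = 1, raising to the 11th power is a bijection on this group: if x_1^11 ≡ x_2^11 then (x_1x_2^{−1})^11 = 1, and the only element of order dividing gcd(11, 30) = 1 is 1, so x_1 = x_2.
With T(0) = 0 this makes T injective on all of ℤ_{31}, hence bijective (finite equal-size domain and codomain). In particular T is injective.
Since T is injective, we find the preimage of 9. The inverse of x ↦ x^11 on (ℤ_{31})^× is x ↦ x^11, because 11·11 = 121 = 4·30 + 1 ≡ 1 (mod 30) and x^{30} = 1 for x ≠ 0 (Fermat). So T⁻¹(9) = 9^11 mod 31.
Repeated squaring mod 31: 9^1 ≡ 9, 9^2 ≡ 9² = 81 ≡ 19, 9^4 ≡ 19² = 361 ≡ 20, 9^8 ≡ 20² = 400 ≡ 28. Since 11 = 8 + 2 + 1, 9^11 ≡ 28·19·9: 28·19 = 532 ≡ 5, then 5·9 = 45 ≡ 14. So 9^11 ≡ 14 (mod 31).
Hence T⁻¹(9) = 14.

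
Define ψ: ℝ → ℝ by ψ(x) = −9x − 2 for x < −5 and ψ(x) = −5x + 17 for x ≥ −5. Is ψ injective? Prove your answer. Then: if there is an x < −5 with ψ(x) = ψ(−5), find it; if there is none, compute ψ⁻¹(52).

Both pieces are strictly decreasing (slopes −9 and −5), so each is injective on its own interval.
The left piece maps (−∞, −5) onto (43, ∞); the right piece maps [−5, ∞) onto (−∞, 42].
These images are disjoint, so no value is attained by both pieces. So ψ is injective.
Because the two images are disjoint, no x < −5 has ψ(x) = ψ(−5), so we compute ψ⁻¹(52): 52 lies in (43, ∞), so solve −9x − 2 = 52: x = (52 + 2)/(−9) = −6.

-6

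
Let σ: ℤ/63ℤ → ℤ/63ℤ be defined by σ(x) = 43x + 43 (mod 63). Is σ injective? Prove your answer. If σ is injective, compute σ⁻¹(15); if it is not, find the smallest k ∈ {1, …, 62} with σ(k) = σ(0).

14

Recall: σ is injective when σ(x_1) = σ(x_2) forces x_1 = x_2.
Suppose σ(x_1) = σ(x_2) in ℤ/63ℤ. Then 43x_1 + 43 ≡ 43x_2 + 43 (mod 63), hence 43(x_1 − x_2) ≡ 0 (mod 63).
Since gcd(43, 63) = 1, 43 is invertible modulo 63, hence x_1 − x_2 ≡ 0 (mod 63), i.e. x_1 = x_2.
Hence σ is injective.
We now compute 43⁻¹ mod 63 explicitly. Euclid's algorithm: 63 = 1·43 + 20, 43 = 2·20 + 3, 20 = 6·3 + 2, 3 = 1·2 + 1; back-substituting gives 1 = 22·43 − 15·63, so 43⁻¹ ≡ 22 (mod 63).
Since σ is injective, we compute σ⁻¹(15): solve 43x + 43 ≡ 15 (mod 63), i.e. 43x ≡ 35 (mod 63).
Multiplying by 43⁻¹ = 22 gives x ≡ 22·35 = 770 = 12·63 + 14 ≡ 14 (mod 63).
Check: σ(14) = 43·14 + 43 = 645 = 10·63 + 15 ≡ 15 (mod 63).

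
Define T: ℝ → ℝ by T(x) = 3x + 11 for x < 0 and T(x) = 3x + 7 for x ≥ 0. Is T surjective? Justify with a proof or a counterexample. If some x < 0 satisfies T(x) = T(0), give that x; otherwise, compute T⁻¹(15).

Both pieces are strictly increasing (slopes 3 and 3), so each is injective on its own interval.
The left piece maps (−∞, 0) onto (−∞, 11); the right piece maps [0, ∞) onto [7, ∞).
The union (−∞, 11) ∪ [7, ∞) covers ℝ, so T is surjective.
For the follow-up: the images overlap, so an x < 0 with T(x) = T(0) exists. T(0) = 7; solving 3x + 11 = 7 for x < 0 gives x = (7 − 11)/3 = −4/3.

-4/3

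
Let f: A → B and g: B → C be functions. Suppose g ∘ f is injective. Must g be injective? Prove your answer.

not injective

No. Take A = {1, 2, 3}, B = {1, 2, 3, 4, 5}, C = {1, 2, 3, 4, 5}, f(a) = a for each a ∈ A, and g(b) = 4 if b ∈ {4, 5} else g(b) = b.
Then g ∘ f = f is injective (A ⊂ B and f is the inclusion), but g(4) = g(5) = 4 with 4 ≠ 5, so g is not injective.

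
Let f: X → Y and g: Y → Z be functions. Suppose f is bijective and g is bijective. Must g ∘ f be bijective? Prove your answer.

bijective

Injectivity: if g(f(s)) = g(f(t)) then f(s) = f(t) (g injective) so s = t (f injective).
Surjectivity: for c ∈ Z pick b with g(b) = c, then a with f(a) = b; then (g ∘ f)(a) = c.
Hence g ∘ f is bijective.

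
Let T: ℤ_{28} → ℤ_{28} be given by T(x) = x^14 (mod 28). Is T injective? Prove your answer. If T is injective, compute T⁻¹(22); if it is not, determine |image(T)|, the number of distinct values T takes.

8

T(6): Repeated squaring mod 28: 6^1 ≡ 6, 6^2 ≡ 6² = 36 ≡ 8, 6^4 ≡ 8² = 64 ≡ 8, 6^8 ≡ 8² = 64 ≡ 8. Since 14 = 8 + 4 + 2, 6^14 ≡ 8·8·8: 8·8 = 64 ≡ 8, then 8·8 = 64 ≡ 8. So 6^14 ≡ 8 (mod 28).
T(8): Repeated squaring mod 28: 8^1 ≡ 8, 8^2 ≡ 8² = 64 ≡ 8, 8^4 ≡ 8² = 64 ≡ 8, 8^8 ≡ 8² = 64 ≡ 8. Since 14 = 8 + 4 + 2, 8^14 ≡ 8·8·8: 8·8 = 64 ≡ 8, then 8·8 = 64 ≡ 8. So 8^14 ≡ 8 (mod 28).
So T(6) = T(8) = 8 while 6 ≠ 8, hence T is not injective.
Since T is not injective, we determine |image(T)|. Computing x^14 mod 28 for each x (by repeated squaring, reducing mod 28 at every step), the values T(0), T(1), …, T(27) are: 0, 1, 4, 9, 16, 25, 8, 21, 8, 25, 16, 9, 4, 1, 0, 1, 4, 9, 16, 25, 8, 21, 8, 25, 16, 9, 4, 1.
The distinct values are {0, 1, 4, 8, 9, 16, 21, 25}; there are 8 of them.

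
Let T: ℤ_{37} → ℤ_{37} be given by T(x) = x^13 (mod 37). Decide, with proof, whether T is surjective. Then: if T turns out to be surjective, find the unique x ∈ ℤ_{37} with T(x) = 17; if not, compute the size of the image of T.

Since 37 is prime, the nonzero elements of ℤ_{37} form a cyclic group of order 36.
As gcd(13, 36) = 1, raising to the 13th power is a bijection on this group: if u^13 ≡ v^13 then (uv^{−1})^13 = 1, and the only element of order dividing gcd(13, 36) = 1 is 1, so u = v.
With T(0) = 0 this makes T injective on all of ℤ_{37}, hence bijective (finite equal-size domain and codomain). In particular T is surjective.
Since T is surjective, we find the preimage of 17. The inverse of x ↦ x^13 on (ℤ_{37})^× is x ↦ x^25, because 13·25 = 325 = 9·36 + 1 ≡ 1 (mod 36) and x^{36} = 1 for x ≠ 0 (Fermat). So T⁻¹(17) = 17^25 mod 37.
Repeated squaring mod 37: 17^1 ≡ 17, 17^2 ≡ 17² = 289 ≡ 30, 17^4 ≡ 30² = 900 ≡ 12, 17^8 ≡ 12² = 144 ≡ 33, 17^16 ≡ 33² = 1089 ≡ 16. Since 25 = 16 + 8 + 1, 17^25 ≡ 16·33·17: 16·33 = 528 ≡ 10, then 10·17 = 170 ≡ 22. So 17^25 ≡ 22 (mod 37).
Hence T⁻¹(17) = 22.

22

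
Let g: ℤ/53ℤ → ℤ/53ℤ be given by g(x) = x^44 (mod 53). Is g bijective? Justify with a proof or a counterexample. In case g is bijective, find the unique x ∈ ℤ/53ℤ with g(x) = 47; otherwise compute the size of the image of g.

g(2): Repeated squaring mod 53: 2^1 ≡ 2, 2^2 ≡ 2² = 4, 2^4 ≡ 4² = 16, 2^8 ≡ 16² = 256 ≡ 44, 2^16 ≡ 44² = 1936 ≡ 28, 2^32 ≡ 28² = 784 ≡ 42. Since 44 = 32 + 8 + 4, 2^44 ≡ 42·44·16: 42·44 = 1848 ≡ 46, then 46·16 = 736 ≡ 47. So 2^44 ≡ 47 (mod 53).
g(7): Repeated squaring mod 53: 7^1 ≡ 7, 7^2 ≡ 7² = 49, 7^4 ≡ 49² = 2401 ≡ 16, 7^8 ≡ 16² = 256 ≡ 44, 7^16 ≡ 44² = 1936 ≡ 28, 7^32 ≡ 28² = 784 ≡ 42. Since 44 = 32 + 8 + 4, 7^44 ≡ 42·44·16: 42·44 = 1848 ≡ 46, then 46·16 = 736 ≡ 47. So 7^44 ≡ 47 (mod 53).
So g(2) = g(7) = 47 while 2 ≠ 7, thus g is not injective, hence not bijective.
Since g is not bijective, we determine |image(g)|. Computing x^44 mod 53 for each x (by repeated squaring, reducing mod 53 at every step), the values g(0), g(1), …, g(52) are: 0, 1, 47, 24, 36, 46, 15, 47, 49, 46, 42, 16, 16, 28, 36, 44, 24, 13, 42, 28, 13, 15, 10, 1, 10, 49, 44, 44, 49, 10, 1, 10, 15, 13, 28, 42, 13, 24, 44, 36, 28, 16, 16, 42, 46, 49, 47, 15, 46, 36, 24, 47, 1.
The distinct values are {0, 1, 10, 13, 15, 16, 24, 28, 36, 42, 44, 46, 47, 49}; there are 14 of them.

14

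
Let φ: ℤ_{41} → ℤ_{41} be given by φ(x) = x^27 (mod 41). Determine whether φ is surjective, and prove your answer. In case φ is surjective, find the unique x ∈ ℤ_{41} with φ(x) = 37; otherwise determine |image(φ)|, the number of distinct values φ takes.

18

Since 41 is prime, the nonzero elements of ℤ_{41} form a cyclic group of order 40.
As gcd(27, 40) = 1, raising to the 27th power is a bijection on this group: if x_1^27 ≡ x_2^27 then (x_1x_2^{−1})^27 = 1, and the only element of order dividing gcd(27, 40) = 1 is 1, so x_1 = x_2.
With φ(0) = 0 this makes φ injective on all of ℤ_{41}, hence bijective (finite equal-size domain and codomain). In particular φ is surjective.
Since φ is surjective, we find the preimage of 37. The inverse of x ↦ x^27 on (ℤ_{41})^× is x ↦ x^3, because 27·3 = 81 = 2·40 + 1 ≡ 1 (mod 40) and x^{40} = 1 for x ≠ 0 (Fermat). So φ⁻¹(37) = 37^3 mod 41.
Repeated squaring mod 41: 37^1 ≡ 37, 37^2 ≡ 37² = 1369 ≡ 16. Since 3 = 2 + 1, 37^3 ≡ 16·37: 16·37 = 592 ≡ 18. So 37^3 ≡ 18 (mod 41).
Hence φ⁻¹(37) = 18.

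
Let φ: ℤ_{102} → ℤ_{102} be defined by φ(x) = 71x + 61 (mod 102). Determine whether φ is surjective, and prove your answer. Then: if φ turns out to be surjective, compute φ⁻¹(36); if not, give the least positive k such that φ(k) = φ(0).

37

Since gcd(71, 102) = 1, 71 is invertible modulo 102. Euclid's algorithm: 102 = 1·71 + 31, 71 = 2·31 + 9, 31 = 3·9 + 4, 9 = 2·4 + 1; back-substituting gives 1 = 23·71 − 16·102, so 71⁻¹ ≡ 23 (mod 102).
Then y ↦ 23(y − 61) is a two-sided inverse to φ, so every y ∈ ℤ_{102} has a preimage.
Therefore φ is surjective.
Since φ is surjective, we compute φ⁻¹(36): solve 71x + 61 ≡ 36 (mod 102), i.e. 71x ≡ 77 (mod 102).
Multiplying by 71⁻¹ = 23 gives x ≡ 23·77 = 1771 = 17·102 + 37 ≡ 37 (mod 102).
Check: φ(37) = 71·37 + 61 = 2688 = 26·102 + 36 ≡ 36 (mod 102).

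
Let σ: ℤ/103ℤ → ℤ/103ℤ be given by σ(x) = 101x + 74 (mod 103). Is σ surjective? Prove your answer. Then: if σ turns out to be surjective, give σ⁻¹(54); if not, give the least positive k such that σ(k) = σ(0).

Recall that σ is surjective if every y in the codomain equals σ(x) for some x in the domain.
Since gcd(101, 103) = 1, 101 is invertible modulo 103. Euclid's algorithm: 103 = 1·101 + 2, 101 = 50·2 + 1; back-substituting gives 1 = 51·101 − 50·103, so 101⁻¹ ≡ 51 (mod 103).
Then y ↦ 51(y − 74) is a two-sided inverse to σ, so every y ∈ ℤ/103ℤ has a preimage.
Thus σ is surjective.
Since σ is surjective, we compute σ⁻¹(54): solve 101x + 74 ≡ 54 (mod 103), i.e. 101x ≡ 83 (mod 103).
Multiplying by 101⁻¹ = 51 gives x ≡ 51·83 = 4233 = 41·103 + 10 ≡ 10 (mod 103).
Check: σ(10) = 101·10 + 74 = 1084 = 10·103 + 54 ≡ 54 (mod 103).

10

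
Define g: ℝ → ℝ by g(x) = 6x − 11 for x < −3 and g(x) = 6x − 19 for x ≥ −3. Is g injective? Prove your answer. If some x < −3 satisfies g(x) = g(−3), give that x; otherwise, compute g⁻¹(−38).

-13/3

Both pieces are strictly increasing (slopes 6 and 6), so each is injective on its own interval.
The left piece maps (−∞, −3) onto (−∞, −29); the right piece maps [−3, ∞) onto [−37, ∞).
These images overlap. In particular g(−3) = −37 (right piece), and solving 6x − 11 = −37 on the left piece gives x = −13/3 < −3.
So g(−13/3) = g(−3) with −13/3 ≠ −3, and g is not injective. This x = −13/3 is the requested value below −3.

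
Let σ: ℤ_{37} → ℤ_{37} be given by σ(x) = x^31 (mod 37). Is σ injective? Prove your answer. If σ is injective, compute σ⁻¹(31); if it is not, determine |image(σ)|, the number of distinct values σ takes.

6

Since 37 is prime, the nonzero elements of ℤ_{37} form a cyclic group of order 36.
As gcd(31, 36) = 1, raising to the 31st power is a bijection on this group: if a^31 ≡ b^31 then (ab^{−1})^31 = 1, and the only element of order dividing gcd(31, 36) = 1 is 1, so a = b.
With σ(0) = 0 this makes σ injective on all of ℤ_{37}, hence bijective (finite equal-size domain and codomain). In particular σ is injective.
Since σ is injective, we find the preimage of 31. The inverse of x ↦ x^31 on (ℤ_{37})^× is x ↦ x^7, because 31·7 = 217 = 6·36 + 1 ≡ 1 (mod 36) and x^{36} = 1 for x ≠ 0 (Fermat). So σ⁻¹(31) = 31^7 mod 37.
Repeated squaring mod 37: 31^1 ≡ 31, 31^2 ≡ 31² = 961 ≡ 36, 31^4 ≡ 36² = 1296 ≡ 1. Since 7 = 4 + 2 + 1, 31^7 ≡ 1·36·31: 1·36 = 36, then 36·31 = 1116 ≡ 6. So 31^7 ≡ 6 (mod 37).
Hence σ⁻¹(31) = 6.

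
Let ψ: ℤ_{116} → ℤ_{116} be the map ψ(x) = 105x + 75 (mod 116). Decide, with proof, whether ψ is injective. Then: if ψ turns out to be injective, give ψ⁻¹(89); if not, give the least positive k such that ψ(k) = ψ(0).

62

Suppose ψ(u) = ψ(v) in ℤ_{116}. Then 105u + 75 ≡ 105v + 75 (mod 116), so 105(u − v) ≡ 0 (mod 116).
Since gcd(105, 116) = 1, 105 is invertible modulo 116, hence u − v ≡ 0 (mod 116), i.e. u = v.
So ψ is injective.
We now compute 105⁻¹ mod 116 explicitly. Euclid's algorithm: 116 = 1·105 + 11, 105 = 9·11 + 6, 11 = 1·6 + 5, 6 = 1·5 + 1; back-substituting gives 1 = 21·105 − 19·116, so 105⁻¹ ≡ 21 (mod 116).
Since ψ is injective, we find ψ⁻¹(89): we need 105x ≡ 89 − 75 ≡ 14 (mod 116). Using 105⁻¹ = 21: x ≡ 21·14 = 294 = 2·116 + 62, so x = 62.
Check: ψ(62) = 105·62 + 75 = 6585 = 56·116 + 89 ≡ 89 (mod 116).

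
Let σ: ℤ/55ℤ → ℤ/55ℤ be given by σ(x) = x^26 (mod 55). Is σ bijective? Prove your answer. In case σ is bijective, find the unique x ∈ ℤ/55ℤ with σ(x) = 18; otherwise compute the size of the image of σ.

18

σ(3): Repeated squaring mod 55: 3^1 ≡ 3, 3^2 ≡ 3² = 9, 3^4 ≡ 9² = 81 ≡ 26, 3^8 ≡ 26² = 676 ≡ 16, 3^16 ≡ 16² = 256 ≡ 36. Since 26 = 16 + 8 + 2, 3^26 ≡ 36·16·9: 36·16 = 576 ≡ 26, then 26·9 = 234 ≡ 14. So 3^26 ≡ 14 (mod 55).
σ(8): Repeated squaring mod 55: 8^1 ≡ 8, 8^2 ≡ 8² = 64 ≡ 9, 8^4 ≡ 9² = 81 ≡ 26, 8^8 ≡ 26² = 676 ≡ 16, 8^16 ≡ 16² = 256 ≡ 36. Since 26 = 16 + 8 + 2, 8^26 ≡ 36·16·9: 36·16 = 576 ≡ 26, then 26·9 = 234 ≡ 14. So 8^26 ≡ 14 (mod 55).
So σ(3) = σ(8) = 14 while 3 ≠ 8, thus σ is not injective, hence not bijective.
Since σ is not bijective, we determine |image(σ)|. Computing x^26 mod 55 for each x (by repeated squaring, reducing mod 55 at every step), the values σ(0), σ(1), …, σ(54) are: 0, 1, 9, 14, 26, 5, 16, 4, 14, 31, 45, 11, 34, 9, 36, 15, 16, 49, 4, 36, 20, 1, 44, 34, 31, 25, 26, 49, 49, 26, 25, 31, 34, 44, 1, 20, 36, 4, 49, 16, 15, 36, 9, 34, 11, 45, 31, 14, 4, 16, 5, 26, 14, 9, 1.
The distinct values are {0, 1, 4, 5, 9, 11, 14, 15, 16, 20, 25, 26, 31, 34, 36, 44, 45, 49}; there are 18 of them.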